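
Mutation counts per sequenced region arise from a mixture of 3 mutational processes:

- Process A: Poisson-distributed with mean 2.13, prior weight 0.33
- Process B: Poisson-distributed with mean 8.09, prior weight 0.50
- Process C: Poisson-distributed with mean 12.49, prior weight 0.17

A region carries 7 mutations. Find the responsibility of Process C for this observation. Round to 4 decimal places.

0.0786

The responsibility of component k is w_k f_k(x) divided by Σ_j w_j f_j(x).
Poisson probabilities:
  f_A = e^(−2.13)·2.13^7/7! = 0.00469007
  f_B = e^(−8.09)·8.09^7/7! = 0.137964
  f_C = e^(−12.49)·12.49^7/7! = 0.0354135
Multiply by the mixture weights:
  w_A·f_A = 0.33 × 0.00469007 = 0.00154772
  w_B·f_B = 0.50 × 0.137964 = 0.0689822
  w_C·f_C = 0.17 × 0.0354135 = 0.00602029
Denominator: 0.00154772 + 0.0689822 + 0.00602029 = 0.0765502
So the posterior for Process C is 0.00602029 / 0.0765502 ≈ 0.0786.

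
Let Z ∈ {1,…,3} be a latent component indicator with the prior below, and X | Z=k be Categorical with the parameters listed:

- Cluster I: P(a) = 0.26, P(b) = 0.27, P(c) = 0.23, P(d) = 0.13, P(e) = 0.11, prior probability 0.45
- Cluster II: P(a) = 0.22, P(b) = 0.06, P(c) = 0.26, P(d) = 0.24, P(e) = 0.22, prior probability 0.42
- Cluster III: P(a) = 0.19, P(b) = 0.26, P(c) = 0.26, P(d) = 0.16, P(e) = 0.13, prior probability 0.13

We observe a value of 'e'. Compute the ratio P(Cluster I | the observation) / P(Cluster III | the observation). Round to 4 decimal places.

2.9290

The posterior odds equal the prior odds times the likelihood ratio: (w_i/w_j)·(f_i(x)/f_j(x)).
Component likelihoods at x = 'e':
  f_I = P(e | comp) = 0.11
  f_II = P(e | comp) = 0.22
  f_III = P(e | comp) = 0.13
Posterior odds = (w_I·f_I) / (w_III·f_III) = (0.45·0.11) / (0.13·0.13) = 0.0495 / 0.0169 ≈ 2.9290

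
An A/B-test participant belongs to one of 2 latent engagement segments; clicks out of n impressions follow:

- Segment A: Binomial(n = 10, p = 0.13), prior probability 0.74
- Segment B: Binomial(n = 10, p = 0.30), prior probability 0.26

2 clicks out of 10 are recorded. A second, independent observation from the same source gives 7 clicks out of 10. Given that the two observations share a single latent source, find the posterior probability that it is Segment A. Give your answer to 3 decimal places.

0.016

Apply Bayes' rule: the posterior for each component is proportional to its prior times its likelihood at x.
Since both observations come from the same component, the likelihood for component k is f_k(x₁)·f_k(x₂).
  L_A = [C(10,2)·0.13^2·0.87^8 = 45·0.0169·0.328212 = 0.249605] × [4.95841e-05] = 1.23764e-05
  L_B = [C(10,2)·0.30^2·0.70^8 = 45·0.09·0.057648 = 0.233474] × [0.00900169] = 0.00210167
Weight by the priors:
  π_A·L_A = 0.74 × 1.23764e-05 = 9.15856e-06
  π_B·L_B = 0.26 × 0.00210167 = 0.000546433
Marginal: 9.15856e-06 + 0.000546433 = 0.000555591
So the posterior for Segment A is 9.15856e-06 / 0.000555591 ≈ 0.016.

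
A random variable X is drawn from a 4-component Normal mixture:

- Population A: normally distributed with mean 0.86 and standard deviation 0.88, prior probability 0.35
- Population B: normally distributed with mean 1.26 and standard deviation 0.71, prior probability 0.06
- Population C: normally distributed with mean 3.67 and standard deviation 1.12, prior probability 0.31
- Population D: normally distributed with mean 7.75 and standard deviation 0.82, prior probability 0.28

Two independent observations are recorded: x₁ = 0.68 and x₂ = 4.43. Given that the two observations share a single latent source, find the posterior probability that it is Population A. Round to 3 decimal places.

By Bayes' theorem, P(k | x) = π_k f_k(x) / Σ_j π_j f_j(x).
Since both observations come from the same component, the likelihood for component k is f_k(x₁)·f_k(x₂).
  L_A = [0.443958] × [0.000120967] = 5.37043e-05
  L_B = [0.402479] × [2.63612e-05] = 1.06098e-05
  L_C = [0.0100945] × [0.282947] = 0.00285621
  L_D = [3.50587e-17] × [0.000134117] = 4.70196e-21
Weight by the priors:
  π_A·L_A = 0.35 × 5.37043e-05 = 1.87965e-05
  π_B·L_B = 0.06 × 1.06098e-05 = 6.3659e-07
  π_C·L_C = 0.31 × 0.00285621 = 0.000885424
  π_D·L_D = 0.28 × 4.70196e-21 = 1.31655e-21
Sum: 1.87965e-05 + 6.3659e-07 + 0.000885424 + 1.31655e-21 = 0.000904857
P(Population A | x₁, x₂) = 1.87965e-05 / 0.000904857 ≈ 0.021

0.021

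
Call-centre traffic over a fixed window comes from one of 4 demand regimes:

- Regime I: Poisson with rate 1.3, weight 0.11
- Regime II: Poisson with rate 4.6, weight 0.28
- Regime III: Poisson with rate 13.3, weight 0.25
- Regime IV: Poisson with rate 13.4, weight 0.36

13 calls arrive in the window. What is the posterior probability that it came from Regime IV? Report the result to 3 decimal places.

P(component k | x) = π_k·f_k(x) / marginal(x), where marginal(x) = Σ_j π_j·f_j(x).
Poisson probabilities:
  f_I = 1.32556e-09
  f_II = 0.000666526
  f_III = 0.109566
  f_IV = 0.109279
Multiply by the mixture weights:
  π_I·f_I = 0.11 × 1.32556e-09 = 1.45812e-10
  π_II·f_II = 0.28 × 0.000666526 = 0.000186627
  π_III·f_III = 0.25 × 0.109566 = 0.0273914
  π_IV·f_IV = 0.36 × 0.109279 = 0.0393404
Marginal: 1.45812e-10 + 0.000186627 + 0.0273914 + 0.0393404 = 0.0669184
So the posterior for Regime IV is 0.0393404 / 0.0669184 ≈ 0.588.

0.588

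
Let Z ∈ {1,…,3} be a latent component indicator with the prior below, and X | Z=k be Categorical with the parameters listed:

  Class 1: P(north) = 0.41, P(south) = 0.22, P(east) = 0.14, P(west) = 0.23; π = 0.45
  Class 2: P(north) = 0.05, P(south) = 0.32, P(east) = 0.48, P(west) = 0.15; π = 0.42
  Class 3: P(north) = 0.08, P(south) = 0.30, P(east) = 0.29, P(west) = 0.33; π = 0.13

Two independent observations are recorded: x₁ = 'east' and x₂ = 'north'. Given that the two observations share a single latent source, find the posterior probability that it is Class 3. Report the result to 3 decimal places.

P(component k | x) = π_k·f_k(x) / marginal(x), where marginal(x) = Σ_j π_j·f_j(x).
Since both observations come from the same component, the likelihood for component k is f_k(x₁)·f_k(x₂).
  f_1 = [P(east | comp) = 0.14] × [0.41] = 0.0574
  f_2 = [P(east | comp) = 0.48] × [0.05] = 0.024
  f_3 = [P(east | comp) = 0.29] × [0.08] = 0.0232
Prior × likelihood for each component:
  π_1·f_1 = 0.45 × 0.0574 = 0.02583
  π_2·f_2 = 0.42 × 0.024 = 0.01008
  π_3·f_3 = 0.13 × 0.0232 = 0.003016
Marginal: 0.02583 + 0.01008 + 0.003016 = 0.038926
P(Class 3 | x₁, x₂) ≈ 0.077

0.077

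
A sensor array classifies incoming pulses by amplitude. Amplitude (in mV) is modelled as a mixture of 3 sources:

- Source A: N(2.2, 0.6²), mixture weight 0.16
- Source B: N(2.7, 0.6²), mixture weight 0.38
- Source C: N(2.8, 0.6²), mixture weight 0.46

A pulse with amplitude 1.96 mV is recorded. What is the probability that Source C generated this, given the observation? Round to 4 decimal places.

By Bayes' theorem, P(k | x) = π_k f_k(x) / Σ_j π_j f_j(x).
Normal densities:
  L_A = (1/(0.6·√(2π)))·exp(−(1.96−2.2)²/(2·0.6²)) = 0.664904·exp(-0.08000) = 0.613784
  L_B = (1/(0.6·√(2π)))·exp(−(1.96−2.7)²/(2·0.6²)) = 0.664904·exp(-0.76056) = 0.31078
  L_C = (1/(0.6·√(2π)))·exp(−(1.96−2.8)²/(2·0.6²)) = 0.664904·exp(-0.98000) = 0.249546
Multiply by the mixture weights:
  π_A·L_A = 0.16 × 0.613784 = 0.0982054
  π_B·L_B = 0.38 × 0.31078 = 0.118097
  π_C·L_C = 0.46 × 0.249546 = 0.114791
Denominator: 0.0982054 + 0.118097 + 0.114791 = 0.331093
P(Source C | data) ≈ 0.3467

0.3467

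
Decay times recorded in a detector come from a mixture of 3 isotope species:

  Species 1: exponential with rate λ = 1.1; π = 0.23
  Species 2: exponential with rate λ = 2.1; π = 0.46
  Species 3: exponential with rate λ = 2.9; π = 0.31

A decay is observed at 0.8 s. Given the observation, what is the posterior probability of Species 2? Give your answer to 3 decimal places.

0.482

The responsibility of component k is w_k f_k(x) divided by Σ_j w_j f_j(x).
Exponential densities:
  L_1 = 1.1·e^(−1.1·0.8) = 1.1·e^(−0.8800) = 0.456261
  L_2 = 2.1·e^(−2.1·0.8) = 2.1·e^(−1.6800) = 0.391385
  L_3 = 2.9·e^(−2.9·0.8) = 2.9·e^(−2.3200) = 0.284993
Multiply by the mixture weights:
  w_1·L_1 = 0.23 × 0.456261 = 0.10494
  w_2·L_2 = 0.46 × 0.391385 = 0.180037
  w_3·L_3 = 0.31 × 0.284993 = 0.088348
Marginal: 0.10494 + 0.180037 + 0.088348 = 0.373325
P(Species 2 | data) ≈ 0.482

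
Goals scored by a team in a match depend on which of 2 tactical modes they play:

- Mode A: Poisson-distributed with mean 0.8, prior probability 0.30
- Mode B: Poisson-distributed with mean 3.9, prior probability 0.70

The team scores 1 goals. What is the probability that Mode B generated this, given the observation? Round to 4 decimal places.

P(component k | x) = P(Z=k)·f_k(x) / marginal(x), where marginal(x) = Σ_j P(Z=j)·f_j(x).
Component likelihoods at x = 1 goals:
  f_A = e^(−0.8)·0.8^1/1! = 0.359463
  f_B = e^(−3.9)·3.9^1/1! = 0.0789435
Unnormalised posteriors:
  P(Z=A)·f_A = 0.30 × 0.359463 = 0.107839
  P(Z=B)·f_B = 0.70 × 0.0789435 = 0.0552604
Normaliser: 0.107839 + 0.0552604 = 0.163099
Responsibility of Mode B: 0.0552604 / 0.163099 ≈ 0.3388

0.3388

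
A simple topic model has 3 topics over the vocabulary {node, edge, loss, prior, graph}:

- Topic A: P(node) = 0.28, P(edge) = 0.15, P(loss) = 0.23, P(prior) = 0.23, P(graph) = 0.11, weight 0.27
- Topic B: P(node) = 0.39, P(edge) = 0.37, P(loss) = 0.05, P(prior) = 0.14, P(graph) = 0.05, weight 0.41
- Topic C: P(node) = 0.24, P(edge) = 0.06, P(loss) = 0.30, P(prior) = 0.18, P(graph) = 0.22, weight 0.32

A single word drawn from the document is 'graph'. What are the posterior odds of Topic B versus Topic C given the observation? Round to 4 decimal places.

Since P(k|x) ∝ π_k f_k(x), the posterior odds are π_i f_i(x) / (π_j f_j(x)).
Categorical probabilities:
  p_A = P(graph | comp) = 0.11
  p_B = P(graph | comp) = 0.05
  p_C = P(graph | comp) = 0.22
0.0205 / 0.0704 ≈ 0.2912

0.2912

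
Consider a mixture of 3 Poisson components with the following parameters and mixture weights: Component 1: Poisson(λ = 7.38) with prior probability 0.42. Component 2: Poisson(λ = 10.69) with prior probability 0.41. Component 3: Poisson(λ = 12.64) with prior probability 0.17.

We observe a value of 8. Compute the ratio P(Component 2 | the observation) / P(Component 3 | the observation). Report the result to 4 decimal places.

The posterior odds equal the prior odds times the likelihood ratio: (w_i/w_j)·(f_i(x)/f_j(x)).
Evaluate each component's likelihood at the observed value:
  L_1 = 0.136093
  L_2 = 0.0963148
  L_3 = 0.0523569
0.0394891 / 0.00890067 ≈ 4.4366

4.4366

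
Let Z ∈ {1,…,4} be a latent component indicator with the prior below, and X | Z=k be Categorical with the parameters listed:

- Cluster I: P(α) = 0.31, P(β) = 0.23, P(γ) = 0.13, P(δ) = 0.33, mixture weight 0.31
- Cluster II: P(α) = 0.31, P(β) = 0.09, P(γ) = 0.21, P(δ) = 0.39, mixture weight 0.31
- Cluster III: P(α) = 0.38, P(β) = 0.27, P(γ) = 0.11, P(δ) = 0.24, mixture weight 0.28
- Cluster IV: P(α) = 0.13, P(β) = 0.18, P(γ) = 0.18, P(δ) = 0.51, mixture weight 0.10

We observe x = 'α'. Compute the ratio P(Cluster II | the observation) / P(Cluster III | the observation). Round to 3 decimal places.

Since P(k|x) ∝ P(Z=k) f_k(x), the posterior odds are P(Z=i) f_i(x) / (P(Z=j) f_j(x)).
Categorical probabilities:
  L_I = P(α | comp) = 0.31
  L_II = P(α | comp) = 0.31
  L_III = P(α | comp) = 0.38
  L_IV = P(α | comp) = 0.13
Odds = (0.31/0.28) × (0.31/0.38) = 1.10714 × 0.815789 ≈ 0.903

0.903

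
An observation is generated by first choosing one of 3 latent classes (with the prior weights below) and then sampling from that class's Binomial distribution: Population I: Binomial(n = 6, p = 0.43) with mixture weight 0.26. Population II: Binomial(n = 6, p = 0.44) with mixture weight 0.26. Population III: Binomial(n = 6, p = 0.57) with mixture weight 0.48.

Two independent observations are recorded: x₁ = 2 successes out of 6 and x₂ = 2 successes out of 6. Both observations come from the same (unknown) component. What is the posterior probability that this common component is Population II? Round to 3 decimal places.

0.373

The responsibility of component k is π_k f_k(x) divided by Σ_j π_j f_j(x).
Since both observations come from the same component, the likelihood for component k is f_k(x₁)·f_k(x₂).
  f_I = [0.292771] × [0.292771] = 0.0857147
  f_II = [0.285594] × [0.285594] = 0.0815638
  f_III = [0.166615] × [0.166615] = 0.0277606
Prior × likelihood for each component:
  π_I·f_I = 0.26 × 0.0857147 = 0.0222858
  π_II·f_II = 0.26 × 0.0815638 = 0.0212066
  π_III·f_III = 0.48 × 0.0277606 = 0.0133251
Sum: 0.0222858 + 0.0212066 + 0.0133251 = 0.0568175
So the posterior for Population II is 0.0212066 / 0.0568175 ≈ 0.373.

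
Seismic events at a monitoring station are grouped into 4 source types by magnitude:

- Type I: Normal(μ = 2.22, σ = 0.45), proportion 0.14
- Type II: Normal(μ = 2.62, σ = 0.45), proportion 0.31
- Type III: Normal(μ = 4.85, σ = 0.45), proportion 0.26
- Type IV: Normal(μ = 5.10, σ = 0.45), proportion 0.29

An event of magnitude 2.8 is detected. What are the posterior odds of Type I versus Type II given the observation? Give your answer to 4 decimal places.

0.2132

Since P(k|x) ∝ π_k f_k(x), the posterior odds are π_i f_i(x) / (π_j f_j(x)).
Component likelihoods at x = 2.8:
  p_I = (1/(0.45·√(2π)))·exp(−(2.8−2.22)²/(2·0.45²)) = 0.886538·exp(-0.83062) = 0.386336
  p_II = (1/(0.45·√(2π)))·exp(−(2.8−2.62)²/(2·0.45²)) = 0.886538·exp(-0.08000) = 0.818378
  p_III = (1/(0.45·√(2π)))·exp(−(2.8−4.85)²/(2·0.45²)) = 0.886538·exp(-10.37654) = 2.76199e-05
  p_IV = (1/(0.45·√(2π)))·exp(−(2.8−5.10)²/(2·0.45²)) = 0.886538·exp(-13.06173) = 1.88391e-06
Odds = (0.14/0.31) × (0.386336/0.818378) = 0.451613 × 0.472075 ≈ 0.2132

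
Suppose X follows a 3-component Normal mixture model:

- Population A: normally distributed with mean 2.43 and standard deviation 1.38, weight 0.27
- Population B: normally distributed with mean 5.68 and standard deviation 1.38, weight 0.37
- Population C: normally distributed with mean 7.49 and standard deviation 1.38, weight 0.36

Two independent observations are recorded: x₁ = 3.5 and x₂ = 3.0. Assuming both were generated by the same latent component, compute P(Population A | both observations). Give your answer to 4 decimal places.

0.9191

Apply Bayes' rule: the posterior for each component is proportional to its prior times its likelihood at x.
Since both observations come from the same component, the likelihood for component k is f_k(x₁)·f_k(x₂).
  L_A = [(1/(1.38·√(2π)))·exp(−(3.5−2.43)²/(2·1.38²)) = 0.289089·exp(-0.30059) = 0.214035] × [0.265451] = 0.0568159
  L_B = [(1/(1.38·√(2π)))·exp(−(3.5−5.68)²/(2·1.38²)) = 0.289089·exp(-1.24774) = 0.0830125] × [0.0438597] = 0.0036409
  L_C = [(1/(1.38·√(2π)))·exp(−(3.5−7.49)²/(2·1.38²)) = 0.289089·exp(-4.17982) = 0.00442342] × [0.0014531] = 6.42768e-06
Prior × likelihood for each component:
  w_A·L_A = 0.27 × 0.0568159 = 0.0153403
  w_B·L_B = 0.37 × 0.0036409 = 0.00134713
  w_C·L_C = 0.36 × 6.42768e-06 = 2.31397e-06
Denominator: 0.0153403 + 0.00134713 + 2.31397e-06 = 0.0166897
So the posterior for Population A is 0.0153403 / 0.0166897 ≈ 0.9191.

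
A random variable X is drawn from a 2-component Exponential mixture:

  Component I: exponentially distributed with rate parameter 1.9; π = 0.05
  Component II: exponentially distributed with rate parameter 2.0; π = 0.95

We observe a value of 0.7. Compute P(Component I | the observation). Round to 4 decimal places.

0.0509

By Bayes' theorem, P(k | x) = π_k f_k(x) / Σ_j π_j f_j(x).
Exponential densities:
  L_I = 0.502507
  L_II = 0.493194
Multiply by the mixture weights:
  π_I·L_I = 0.05 × 0.502507 = 0.0251253
  π_II·L_II = 0.95 × 0.493194 = 0.468534
Normaliser: 0.0251253 + 0.468534 = 0.49366
Responsibility of Component I: 0.0251253 / 0.49366 ≈ 0.0509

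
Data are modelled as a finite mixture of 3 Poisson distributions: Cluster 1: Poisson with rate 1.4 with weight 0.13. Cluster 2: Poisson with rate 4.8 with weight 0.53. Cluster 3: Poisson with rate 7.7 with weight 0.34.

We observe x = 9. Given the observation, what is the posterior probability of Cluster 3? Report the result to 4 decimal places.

By Bayes' theorem, P(k | x) = π_k f_k(x) / Σ_j π_j f_j(x).
Component likelihoods at x = 9:
  L_1 = e^(−1.4)·1.4^9/9! = 1.40403e-05
  L_2 = e^(−4.8)·4.8^9/9! = 0.0306757
  L_3 = e^(−7.7)·7.7^9/9! = 0.118737
Unnormalised posteriors:
  π_1·L_1 = 0.13 × 1.40403e-05 = 1.82524e-06
  π_2·L_2 = 0.53 × 0.0306757 = 0.0162581
  π_3·L_3 = 0.34 × 0.118737 = 0.0403706
Marginal: 1.82524e-06 + 0.0162581 + 0.0403706 = 0.0566305
P(Cluster 3 | the observation) ≈ 0.7129

0.7129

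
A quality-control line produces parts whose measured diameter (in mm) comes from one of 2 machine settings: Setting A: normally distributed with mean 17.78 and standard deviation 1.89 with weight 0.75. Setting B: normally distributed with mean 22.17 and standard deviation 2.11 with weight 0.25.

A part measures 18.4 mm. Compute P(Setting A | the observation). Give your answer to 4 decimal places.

P(component k | x) = w_k·f_k(x) / marginal(x), where marginal(x) = Σ_j w_j·f_j(x).
Component likelihoods at x = 18.4 mm:
  L_A = 0.200023
  L_B = 0.0383183
Unnormalised posteriors:
  w_A·L_A = 0.75 × 0.200023 = 0.150018
  w_B·L_B = 0.25 × 0.0383183 = 0.00957957
Denominator: 0.150018 + 0.00957957 = 0.159597
P(Setting A | the observation) ≈ 0.9400

0.9400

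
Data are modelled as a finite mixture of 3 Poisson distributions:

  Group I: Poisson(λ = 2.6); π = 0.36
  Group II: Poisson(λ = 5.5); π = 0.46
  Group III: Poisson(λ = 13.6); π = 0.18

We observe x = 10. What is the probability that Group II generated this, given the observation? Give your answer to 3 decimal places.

0.494

Posterior ∝ prior × likelihood, so P(k | x) ∝ w_k f_k(x); normalise over all components.
Evaluate each component's likelihood at the observed value:
  f_I = e^(−2.6)·2.6^10/10! = 0.000288938
  f_II = e^(−5.5)·5.5^10/10! = 0.0285262
  f_III = e^(−13.6)·13.6^10/10! = 0.0739982
Prior × likelihood for each component:
  w_I·f_I = 0.36 × 0.000288938 = 0.000104018
  w_II·f_II = 0.46 × 0.0285262 = 0.0131221
  w_III·f_III = 0.18 × 0.0739982 = 0.0133197
Normaliser: 0.000104018 + 0.0131221 + 0.0133197 = 0.0265458
P(Group II | 10) ≈ 0.494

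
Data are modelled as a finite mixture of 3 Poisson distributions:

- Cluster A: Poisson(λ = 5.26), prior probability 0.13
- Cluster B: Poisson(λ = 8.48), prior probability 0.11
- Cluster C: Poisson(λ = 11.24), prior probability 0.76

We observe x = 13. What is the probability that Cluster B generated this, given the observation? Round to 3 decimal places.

P(component k | x) = π_k·f_k(x) / marginal(x), where marginal(x) = Σ_j π_j·f_j(x).
Component likelihoods at x = 13:
  L_A = 0.00196855
  L_B = 0.0390885
  L_C = 0.0964299
Unnormalised posteriors:
  π_A·L_A = 0.13 × 0.00196855 = 0.000255911
  π_B·L_B = 0.11 × 0.0390885 = 0.00429973
  π_C·L_C = 0.76 × 0.0964299 = 0.0732867
Evidence: 0.000255911 + 0.00429973 + 0.0732867 = 0.0778424
Responsibility of Cluster B: 0.00429973 / 0.0778424 ≈ 0.055

0.055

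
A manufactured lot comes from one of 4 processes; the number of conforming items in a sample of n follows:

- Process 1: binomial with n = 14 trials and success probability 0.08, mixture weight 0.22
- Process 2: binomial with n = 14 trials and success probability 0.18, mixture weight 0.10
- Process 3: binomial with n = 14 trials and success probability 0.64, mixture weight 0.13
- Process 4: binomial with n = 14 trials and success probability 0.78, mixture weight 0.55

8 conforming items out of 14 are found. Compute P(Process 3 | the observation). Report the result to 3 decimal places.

The responsibility of component k is w_k f_k(x) divided by Σ_j w_j f_j(x).
Binomial probabilities:
  L_1 = C(14,8)·0.08^8·0.92^6 = 3003·1.67772e-09·0.606355 = 3.05494e-06
  L_2 = C(14,8)·0.18^8·0.82^6 = 3003·1.102e-06·0.304007 = 0.00100605
  L_3 = C(14,8)·0.64^8·0.36^6 = 3003·0.0281475·0.00217678 = 0.183997
  L_4 = C(14,8)·0.78^8·0.22^6 = 3003·0.137011·0.00011338 = 0.0466496
Weight by the priors:
  w_1·L_1 = 0.22 × 3.05494e-06 = 6.72086e-07
  w_2·L_2 = 0.10 × 0.00100605 = 0.000100605
  w_3·L_3 = 0.13 × 0.183997 = 0.0239196
  w_4·L_4 = 0.55 × 0.0466496 = 0.0256573
Denominator: 6.72086e-07 + 0.000100605 + 0.0239196 + 0.0256573 = 0.0496782
P(Process 3 | the observation) = 0.0239196 / 0.0496782 ≈ 0.481

0.481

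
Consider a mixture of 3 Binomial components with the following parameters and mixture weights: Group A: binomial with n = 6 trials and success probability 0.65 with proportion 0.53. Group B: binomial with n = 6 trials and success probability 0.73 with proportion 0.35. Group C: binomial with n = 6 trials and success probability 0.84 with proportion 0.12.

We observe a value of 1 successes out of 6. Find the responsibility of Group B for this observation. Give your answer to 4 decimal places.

0.1677

P(component k | x) = P(Z=k)·f_k(x) / marginal(x), where marginal(x) = Σ_j P(Z=j)·f_j(x).
Evaluate each component's likelihood at the observed value:
  p_A = 0.0204835
  p_B = 0.00628482
  p_C = 0.000528482
Weight by the priors:
  P(Z=A)·p_A = 0.53 × 0.0204835 = 0.0108563
  P(Z=B)·p_B = 0.35 × 0.00628482 = 0.00219969
  P(Z=C)·p_C = 0.12 × 0.000528482 = 6.34179e-05
Evidence: 0.0108563 + 0.00219969 + 6.34179e-05 = 0.0131194
Responsibility of Group B: 0.00219969 / 0.0131194 ≈ 0.1677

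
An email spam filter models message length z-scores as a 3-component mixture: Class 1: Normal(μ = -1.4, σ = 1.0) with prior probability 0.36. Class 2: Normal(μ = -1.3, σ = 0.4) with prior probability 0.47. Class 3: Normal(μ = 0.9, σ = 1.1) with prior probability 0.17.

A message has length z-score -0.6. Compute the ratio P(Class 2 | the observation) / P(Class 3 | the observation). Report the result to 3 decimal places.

Posterior odds = (π_i f_i(x)) / (π_j f_j(x)); the normalising sum cancels.
Evaluate each component's likelihood at the observed value:
  p_1 = (1/(1.0·√(2π)))·exp(−(-0.6−-1.4)²/(2·1.0²)) = 0.398942·exp(-0.32000) = 0.289692
  p_2 = (1/(0.4·√(2π)))·exp(−(-0.6−-1.3)²/(2·0.4²)) = 0.997356·exp(-1.53125) = 0.215693
  p_3 = (1/(1.1·√(2π)))·exp(−(-0.6−0.9)²/(2·1.1²)) = 0.362675·exp(-0.92975) = 0.14313
Odds = (0.47/0.17) × (0.215693/0.14313) = 2.76471 × 1.50697 ≈ 4.166

4.166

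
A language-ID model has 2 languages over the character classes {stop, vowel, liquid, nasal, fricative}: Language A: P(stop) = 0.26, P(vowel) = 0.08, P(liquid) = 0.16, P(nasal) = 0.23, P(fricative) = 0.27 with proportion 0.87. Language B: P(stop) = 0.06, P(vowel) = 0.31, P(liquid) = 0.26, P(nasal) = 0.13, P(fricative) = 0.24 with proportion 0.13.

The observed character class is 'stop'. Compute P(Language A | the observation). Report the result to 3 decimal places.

By Bayes' theorem, P(k | x) = P(Z=k) f_k(x) / Σ_j P(Z=j) f_j(x).
Component likelihoods at x = 'stop':
  f_A = P(stop | comp) = 0.26
  f_B = P(stop | comp) = 0.06
Multiply by the mixture weights:
  P(Z=A)·f_A = 0.87 × 0.26 = 0.2262
  P(Z=B)·f_B = 0.13 × 0.06 = 0.0078
Marginal: 0.2262 + 0.0078 = 0.234
P(Language A | 'stop') = 0.2262 / 0.234 ≈ 0.967

0.967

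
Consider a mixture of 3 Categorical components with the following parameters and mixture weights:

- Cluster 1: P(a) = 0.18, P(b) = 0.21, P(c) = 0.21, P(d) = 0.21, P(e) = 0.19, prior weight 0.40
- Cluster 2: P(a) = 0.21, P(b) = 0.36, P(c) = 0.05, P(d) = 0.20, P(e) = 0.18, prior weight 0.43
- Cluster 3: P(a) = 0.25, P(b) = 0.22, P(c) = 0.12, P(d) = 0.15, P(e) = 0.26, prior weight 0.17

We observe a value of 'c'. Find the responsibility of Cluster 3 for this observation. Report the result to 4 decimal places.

The responsibility of component k is P(Z=k) f_k(x) divided by Σ_j P(Z=j) f_j(x).
Categorical probabilities:
  f_1 = 0.21
  f_2 = 0.05
  f_3 = 0.12
Weight by the priors:
  P(Z=1)·f_1 = 0.40 × 0.21 = 0.084
  P(Z=2)·f_2 = 0.43 × 0.05 = 0.0215
  P(Z=3)·f_3 = 0.17 × 0.12 = 0.0204
Marginal: 0.084 + 0.0215 + 0.0204 = 0.1259
So the posterior for Cluster 3 is 0.0204 / 0.1259 ≈ 0.1620.

0.1620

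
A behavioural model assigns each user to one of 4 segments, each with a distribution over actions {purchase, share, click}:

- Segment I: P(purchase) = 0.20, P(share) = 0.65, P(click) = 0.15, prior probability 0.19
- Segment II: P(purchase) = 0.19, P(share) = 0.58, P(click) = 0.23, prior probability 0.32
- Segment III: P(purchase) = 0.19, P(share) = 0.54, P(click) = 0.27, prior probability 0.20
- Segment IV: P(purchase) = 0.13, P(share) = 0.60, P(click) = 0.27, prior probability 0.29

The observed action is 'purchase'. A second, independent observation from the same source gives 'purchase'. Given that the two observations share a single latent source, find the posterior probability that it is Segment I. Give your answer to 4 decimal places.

By Bayes' theorem, P(k | x) = π_k f_k(x) / Σ_j π_j f_j(x).
Since both observations come from the same component, the likelihood for component k is f_k(x₁)·f_k(x₂).
  L_I = [0.2] × [0.2] = 0.04
  L_II = [0.19] × [0.19] = 0.0361
  L_III = [0.19] × [0.19] = 0.0361
  L_IV = [0.13] × [0.13] = 0.0169
Multiply by the mixture weights:
  π_I·L_I = 0.19 × 0.04 = 0.0076
  π_II·L_II = 0.32 × 0.0361 = 0.011552
  π_III·L_III = 0.20 × 0.0361 = 0.00722
  π_IV·L_IV = 0.29 × 0.0169 = 0.004901
Normaliser: 0.0076 + 0.011552 + 0.00722 + 0.004901 = 0.031273
P(Segment I | x₁, x₂) ≈ 0.2430

0.2430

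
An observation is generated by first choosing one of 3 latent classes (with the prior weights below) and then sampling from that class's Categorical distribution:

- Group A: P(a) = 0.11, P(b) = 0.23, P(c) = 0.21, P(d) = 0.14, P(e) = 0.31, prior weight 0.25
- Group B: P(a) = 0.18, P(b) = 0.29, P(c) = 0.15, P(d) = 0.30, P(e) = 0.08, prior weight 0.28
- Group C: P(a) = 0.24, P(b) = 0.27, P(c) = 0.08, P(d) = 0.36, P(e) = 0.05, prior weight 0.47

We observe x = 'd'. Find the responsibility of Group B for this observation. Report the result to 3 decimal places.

By Bayes' theorem, P(k | x) = w_k f_k(x) / Σ_j w_j f_j(x).
Categorical probabilities:
  L_A = P(d | comp) = 0.14
  L_B = P(d | comp) = 0.30
  L_C = P(d | comp) = 0.36
Weight by the priors:
  w_A·L_A = 0.25 × 0.14 = 0.035
  w_B·L_B = 0.28 × 0.3 = 0.084
  w_C·L_C = 0.47 × 0.36 = 0.1692
Sum: 0.035 + 0.084 + 0.1692 = 0.2882
Responsibility of Group B: 0.084 / 0.2882 ≈ 0.291

0.291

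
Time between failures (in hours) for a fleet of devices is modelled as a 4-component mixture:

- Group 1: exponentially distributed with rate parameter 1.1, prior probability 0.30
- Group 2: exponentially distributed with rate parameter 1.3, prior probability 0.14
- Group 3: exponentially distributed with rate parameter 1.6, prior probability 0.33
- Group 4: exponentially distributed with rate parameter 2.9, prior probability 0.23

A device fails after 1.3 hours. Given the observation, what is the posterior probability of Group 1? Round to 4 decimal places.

P(component k | x) = π_k·f_k(x) / marginal(x), where marginal(x) = Σ_j π_j·f_j(x).
Exponential densities:
  p_1 = 0.26324
  p_2 = 0.239875
  p_3 = 0.199888
  p_4 = 0.066851
Unnormalised posteriors:
  π_1·p_1 = 0.30 × 0.26324 = 0.0789719
  π_2·p_2 = 0.14 × 0.239875 = 0.0335826
  π_3·p_3 = 0.33 × 0.199888 = 0.0659632
  π_4·p_4 = 0.23 × 0.066851 = 0.0153757
Normaliser: 0.0789719 + 0.0335826 + 0.0659632 + 0.0153757 = 0.193893
So the posterior for Group 1 is 0.0789719 / 0.193893 ≈ 0.4073.

0.4073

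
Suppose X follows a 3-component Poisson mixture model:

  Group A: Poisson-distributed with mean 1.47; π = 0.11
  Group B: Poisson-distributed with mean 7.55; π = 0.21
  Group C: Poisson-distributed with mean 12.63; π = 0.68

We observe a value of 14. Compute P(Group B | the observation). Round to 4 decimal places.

0.0356

P(component k | x) = P(Z=k)·f_k(x) / marginal(x), where marginal(x) = Σ_j P(Z=j)·f_j(x).
Evaluate each component's likelihood at the observed value:
  L_A = e^(−1.47)·1.47^14/14! = 5.80258e-10
  L_B = e^(−7.55)·7.55^14/14! = 0.0118012
  L_C = e^(−12.63)·12.63^14/14! = 0.0986505
Prior × likelihood for each component:
  P(Z=A)·L_A = 0.11 × 5.80258e-10 = 6.38284e-11
  P(Z=B)·L_B = 0.21 × 0.0118012 = 0.00247825
  P(Z=C)·L_C = 0.68 × 0.0986505 = 0.0670823
Normaliser: 6.38284e-11 + 0.00247825 + 0.0670823 = 0.0695606
Responsibility of Group B: 0.00247825 / 0.0695606 ≈ 0.0356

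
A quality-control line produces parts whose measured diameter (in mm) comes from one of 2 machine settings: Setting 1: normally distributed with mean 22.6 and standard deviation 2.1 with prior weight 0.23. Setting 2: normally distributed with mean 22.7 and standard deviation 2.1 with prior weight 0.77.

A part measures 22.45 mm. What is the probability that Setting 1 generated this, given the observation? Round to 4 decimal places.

P(component k | x) = π_k·f_k(x) / marginal(x), where marginal(x) = Σ_j π_j·f_j(x).
Component likelihoods at x = 22.45 mm:
  f_1 = (1/(2.1·√(2π)))·exp(−(22.45−22.6)²/(2·2.1²)) = 0.189973·exp(-0.00255) = 0.189489
  f_2 = (1/(2.1·√(2π)))·exp(−(22.45−22.7)²/(2·2.1²)) = 0.189973·exp(-0.00709) = 0.188631
Weight by the priors:
  π_1·f_1 = 0.23 × 0.189489 = 0.0435824
  π_2·f_2 = 0.77 × 0.188631 = 0.145246
Evidence: 0.0435824 + 0.145246 = 0.188828
P(Setting 1 | the observation) ≈ 0.2308

0.2308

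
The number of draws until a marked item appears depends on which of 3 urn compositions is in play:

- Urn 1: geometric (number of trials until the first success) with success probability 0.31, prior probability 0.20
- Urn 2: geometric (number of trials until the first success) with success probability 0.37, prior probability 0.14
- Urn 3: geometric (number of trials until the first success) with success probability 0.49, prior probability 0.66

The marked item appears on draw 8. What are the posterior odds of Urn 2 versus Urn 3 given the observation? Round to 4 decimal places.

The posterior odds equal the prior odds times the likelihood ratio: (π_i/π_j)·(f_i(x)/f_j(x)).
Component likelihoods at x = 8:
  L_1 = 0.31·(1−0.31)^7 = 0.31·0.0744635 = 0.0230837
  L_2 = 0.37·(1−0.37)^7 = 0.37·0.0393898 = 0.0145742
  L_3 = 0.49·(1−0.49)^7 = 0.49·0.00897411 = 0.00439731
Odds = (0.14/0.66) × (0.0145742/0.00439731) = 0.212121 × 3.31435 ≈ 0.7030

0.7030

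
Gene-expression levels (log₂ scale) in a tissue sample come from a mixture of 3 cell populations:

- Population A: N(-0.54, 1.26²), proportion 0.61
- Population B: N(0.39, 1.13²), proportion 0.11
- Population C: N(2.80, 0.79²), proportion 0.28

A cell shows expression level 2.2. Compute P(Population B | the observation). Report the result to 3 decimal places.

Apply Bayes' rule: the posterior for each component is proportional to its prior times its likelihood at x.
Evaluate each component's likelihood at the observed value:
  L_A = (1/(1.26·√(2π)))·exp(−(2.2−-0.54)²/(2·1.26²)) = 0.316621·exp(-2.36445) = 0.0297627
  L_B = (1/(1.13·√(2π)))·exp(−(2.2−0.39)²/(2·1.13²)) = 0.353046·exp(-1.28283) = 0.0978823
  L_C = (1/(0.79·√(2π)))·exp(−(2.2−2.80)²/(2·0.79²)) = 0.504990·exp(-0.28842) = 0.378465
Multiply by the mixture weights:
  P(Z=A)·L_A = 0.61 × 0.0297627 = 0.0181552
  P(Z=B)·L_B = 0.11 × 0.0978823 = 0.0107671
  P(Z=C)·L_C = 0.28 × 0.378465 = 0.10597
Marginal: 0.0181552 + 0.0107671 + 0.10597 = 0.134893
P(Population B | x) = 0.0107671 / 0.134893 ≈ 0.080

0.080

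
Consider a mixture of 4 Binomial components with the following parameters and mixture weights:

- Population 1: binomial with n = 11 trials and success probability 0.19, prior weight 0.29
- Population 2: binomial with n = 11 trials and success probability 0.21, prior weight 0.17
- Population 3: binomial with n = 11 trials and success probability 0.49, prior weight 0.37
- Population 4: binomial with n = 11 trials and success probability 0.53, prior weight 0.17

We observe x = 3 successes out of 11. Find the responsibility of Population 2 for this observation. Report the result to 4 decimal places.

P(component k | x) = w_k·f_k(x) / marginal(x), where marginal(x) = Σ_j w_j·f_j(x).
Component likelihoods at x = 3 successes out of 11:
  f_1 = C(11,3)·0.19^3·0.81^8 = 165·0.006859·0.185302 = 0.209713
  f_2 = C(11,3)·0.21^3·0.79^8 = 165·0.009261·0.151711 = 0.231824
  f_3 = C(11,3)·0.49^3·0.51^8 = 165·0.117649·0.00457679 = 0.0888451
  f_4 = C(11,3)·0.53^3·0.47^8 = 165·0.148877·0.00238113 = 0.0584917
Unnormalised posteriors:
  w_1·f_1 = 0.29 × 0.209713 = 0.0608167
  w_2·f_2 = 0.17 × 0.231824 = 0.0394101
  w_3·f_3 = 0.37 × 0.0888451 = 0.0328727
  w_4·f_4 = 0.17 × 0.0584917 = 0.00994359
Normaliser: 0.0608167 + 0.0394101 + 0.0328727 + 0.00994359 = 0.143043
Responsibility of Population 2: 0.0394101 / 0.143043 ≈ 0.2755

0.2755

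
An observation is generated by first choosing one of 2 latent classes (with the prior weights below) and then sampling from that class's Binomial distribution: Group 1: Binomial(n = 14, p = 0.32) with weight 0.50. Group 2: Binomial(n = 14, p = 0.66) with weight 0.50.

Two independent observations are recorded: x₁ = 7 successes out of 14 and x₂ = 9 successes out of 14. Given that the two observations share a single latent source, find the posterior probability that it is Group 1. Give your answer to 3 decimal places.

0.037

P(component k | x) = w_k·f_k(x) / marginal(x), where marginal(x) = Σ_j w_j·f_j(x).
Since both observations come from the same component, the likelihood for component k is f_k(x₁)·f_k(x₂).
  L_1 = [C(14,7)·0.32^7·0.68^7 = 3432·0.000343597·0.0672299 = 0.0792792] × [0.0102414] = 0.000811929
  L_2 = [C(14,7)·0.66^7·0.34^7 = 3432·0.0545516·0.000525234 = 0.0983348] × [0.216149] = 0.021255
Prior × likelihood for each component:
  w_1·L_1 = 0.50 × 0.000811929 = 0.000405964
  w_2·L_2 = 0.50 × 0.021255 = 0.0106275
Normaliser: 0.000405964 + 0.0106275 = 0.0110335
So the posterior for Group 1 is 0.000405964 / 0.0110335 ≈ 0.037.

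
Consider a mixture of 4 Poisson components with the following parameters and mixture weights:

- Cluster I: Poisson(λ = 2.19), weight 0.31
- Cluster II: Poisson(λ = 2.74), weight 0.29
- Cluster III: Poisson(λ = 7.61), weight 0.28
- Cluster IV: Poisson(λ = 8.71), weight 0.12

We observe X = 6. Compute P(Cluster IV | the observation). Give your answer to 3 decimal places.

0.183

The responsibility of component k is π_k f_k(x) divided by Σ_j π_j f_j(x).
Poisson probabilities:
  p_I = e^(−2.19)·2.19^6/6! = 0.0171485
  p_II = e^(−2.74)·2.74^6/6! = 0.0379493
  p_III = e^(−7.61)·7.61^6/6! = 0.133658
  p_IV = e^(−8.71)·8.71^6/6! = 0.100016
Weight by the priors:
  π_I·p_I = 0.31 × 0.0171485 = 0.00531605
  π_II·p_II = 0.29 × 0.0379493 = 0.0110053
  π_III·p_III = 0.28 × 0.133658 = 0.0374242
  π_IV·p_IV = 0.12 × 0.100016 = 0.012002
Sum: 0.00531605 + 0.0110053 + 0.0374242 + 0.012002 = 0.0657475
P(Cluster IV | data) = 0.012002 / 0.0657475 ≈ 0.183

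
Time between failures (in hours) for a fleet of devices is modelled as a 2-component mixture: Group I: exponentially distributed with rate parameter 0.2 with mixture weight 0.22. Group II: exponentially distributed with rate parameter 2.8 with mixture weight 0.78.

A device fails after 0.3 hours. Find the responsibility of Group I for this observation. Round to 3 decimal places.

Apply Bayes' rule: the posterior for each component is proportional to its prior times its likelihood at x.
Exponential densities:
  p_I = 0.2·e^(−0.2·0.3) = 0.2·e^(−0.0600) = 0.188353
  p_II = 2.8·e^(−2.8·0.3) = 2.8·e^(−0.8400) = 1.20879
Prior × likelihood for each component:
  π_I·p_I = 0.22 × 0.188353 = 0.0414376
  π_II·p_II = 0.78 × 1.20879 = 0.942856
Normaliser: 0.0414376 + 0.942856 = 0.984293
P(Group I | data) ≈ 0.042

0.042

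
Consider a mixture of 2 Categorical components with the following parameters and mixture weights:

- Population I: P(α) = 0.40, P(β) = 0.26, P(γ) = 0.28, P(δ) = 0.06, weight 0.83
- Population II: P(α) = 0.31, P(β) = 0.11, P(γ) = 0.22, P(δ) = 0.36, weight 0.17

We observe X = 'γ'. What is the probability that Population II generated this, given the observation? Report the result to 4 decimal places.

Posterior ∝ prior × likelihood, so P(k | x) ∝ w_k f_k(x); normalise over all components.
Evaluate each component's likelihood at the observed value:
  L_I = 0.28
  L_II = 0.22
Prior × likelihood for each component:
  w_I·L_I = 0.83 × 0.28 = 0.2324
  w_II·L_II = 0.17 × 0.22 = 0.0374
Normaliser: 0.2324 + 0.0374 = 0.2698
So the posterior for Population II is 0.0374 / 0.2698 ≈ 0.1386.

0.1386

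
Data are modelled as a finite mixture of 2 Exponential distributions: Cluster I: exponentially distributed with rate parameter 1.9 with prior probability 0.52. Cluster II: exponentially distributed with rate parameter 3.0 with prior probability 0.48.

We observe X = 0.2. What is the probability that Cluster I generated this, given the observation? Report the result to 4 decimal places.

By Bayes' theorem, P(k | x) = π_k f_k(x) / Σ_j π_j f_j(x).
Evaluate each component's likelihood at the observed value:
  p_I = 1.9·e^(−1.9·0.2) = 1.9·e^(−0.3800) = 1.29934
  p_II = 3.0·e^(−3.0·0.2) = 3.0·e^(−0.6000) = 1.64643
Unnormalised posteriors:
  π_I·p_I = 0.52 × 1.29934 = 0.675655
  π_II·p_II = 0.48 × 1.64643 = 0.790289
Sum: 0.675655 + 0.790289 = 1.46594
Responsibility of Cluster I: 0.675655 / 1.46594 ≈ 0.4609

0.4609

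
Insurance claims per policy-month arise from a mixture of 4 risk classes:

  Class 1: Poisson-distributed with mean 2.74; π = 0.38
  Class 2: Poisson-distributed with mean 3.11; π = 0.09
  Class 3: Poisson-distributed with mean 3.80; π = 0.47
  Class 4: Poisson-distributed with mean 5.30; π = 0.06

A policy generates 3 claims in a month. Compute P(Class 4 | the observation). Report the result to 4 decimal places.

P(component k | x) = π_k·f_k(x) / marginal(x), where marginal(x) = Σ_j π_j·f_j(x).
Evaluate each component's likelihood at the observed value:
  p_1 = e^(−2.74)·2.74^3/3! = 0.221378
  p_2 = e^(−3.11)·3.11^3/3! = 0.223601
  p_3 = e^(−3.80)·3.80^3/3! = 0.204588
  p_4 = e^(−5.30)·5.30^3/3! = 0.123856
Weight by the priors:
  π_1·p_1 = 0.38 × 0.221378 = 0.0841235
  π_2·p_2 = 0.09 × 0.223601 = 0.0201241
  π_3·p_3 = 0.47 × 0.204588 = 0.0961564
  π_4·p_4 = 0.06 × 0.123856 = 0.00743134
Marginal: 0.0841235 + 0.0201241 + 0.0961564 + 0.00743134 = 0.207835
P(Class 4 | 3 claims) ≈ 0.0358

0.0358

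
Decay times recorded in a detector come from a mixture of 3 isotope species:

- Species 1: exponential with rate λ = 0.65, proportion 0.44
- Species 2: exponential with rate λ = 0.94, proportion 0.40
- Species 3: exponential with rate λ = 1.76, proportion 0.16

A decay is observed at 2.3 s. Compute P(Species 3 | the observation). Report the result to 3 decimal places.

Posterior ∝ prior × likelihood, so P(k | x) ∝ w_k f_k(x); normalise over all components.
Component likelihoods at x = 2.3 s:
  f_1 = 0.65·e^(−0.65·2.3) = 0.65·e^(−1.4950) = 0.145762
  f_2 = 0.94·e^(−0.94·2.3) = 0.94·e^(−2.1620) = 0.108189
  f_3 = 1.76·e^(−1.76·2.3) = 1.76·e^(−4.0480) = 0.0307248
Prior × likelihood for each component:
  w_1·f_1 = 0.44 × 0.145762 = 0.0641351
  w_2·f_2 = 0.40 × 0.108189 = 0.0432756
  w_3·f_3 = 0.16 × 0.0307248 = 0.00491596
Marginal: 0.0641351 + 0.0432756 + 0.00491596 = 0.112327
So the posterior for Species 3 is 0.00491596 / 0.112327 ≈ 0.044.

0.044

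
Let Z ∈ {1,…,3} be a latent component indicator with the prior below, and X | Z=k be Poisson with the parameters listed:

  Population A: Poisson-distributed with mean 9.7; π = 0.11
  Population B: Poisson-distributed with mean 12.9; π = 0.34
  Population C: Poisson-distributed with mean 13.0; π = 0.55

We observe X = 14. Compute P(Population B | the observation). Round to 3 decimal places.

0.360

The responsibility of component k is w_k f_k(x) divided by Σ_j w_j f_j(x).
Poisson probabilities:
  L_A = e^(−9.7)·9.7^14/14! = 0.0458923
  L_B = e^(−12.9)·12.9^14/14! = 0.101263
  L_C = e^(−13.0)·13.0^14/14! = 0.102087
Multiply by the mixture weights:
  w_A·L_A = 0.11 × 0.0458923 = 0.00504815
  w_B·L_B = 0.34 × 0.101263 = 0.0344293
  w_C·L_C = 0.55 × 0.102087 = 0.0561478
Marginal: 0.00504815 + 0.0344293 + 0.0561478 = 0.0956252
Responsibility of Population B: 0.0344293 / 0.0956252 ≈ 0.360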